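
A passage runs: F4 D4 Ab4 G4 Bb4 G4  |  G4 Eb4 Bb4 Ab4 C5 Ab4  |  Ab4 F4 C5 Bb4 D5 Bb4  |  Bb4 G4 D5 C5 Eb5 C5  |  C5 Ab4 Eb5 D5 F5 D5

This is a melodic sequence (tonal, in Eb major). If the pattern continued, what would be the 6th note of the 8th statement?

G5

With 6-note cells, note 6 of each statement runs G4, Ab4, Bb4, C5, D5.
Carrying that up a 2nd forward: Eb5 → F5 → G5.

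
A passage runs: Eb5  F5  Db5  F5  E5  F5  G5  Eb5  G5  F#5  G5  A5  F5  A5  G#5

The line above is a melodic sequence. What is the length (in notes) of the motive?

15 notes total. Splitting into 3 groups of 5:
Eb5 F5 Db5 F5 E5 | F5 G5 Eb5 G5 F#5 | G5 A5 F5 A5 G#5
That's a consistent up a 2nd shift per cell, and no other grouping gives one.

5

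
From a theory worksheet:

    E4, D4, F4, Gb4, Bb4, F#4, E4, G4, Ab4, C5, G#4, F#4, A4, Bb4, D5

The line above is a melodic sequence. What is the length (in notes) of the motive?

There are 15 notes; a 5-note unit gives 3 cells:
E4 D4 F4 Gb4 Bb4 | F#4 E4 G4 Ab4 C5 | G#4 F#4 A4 Bb4 D5
Every group is a transposition up a 2nd of the one before; no shorter unit works.

5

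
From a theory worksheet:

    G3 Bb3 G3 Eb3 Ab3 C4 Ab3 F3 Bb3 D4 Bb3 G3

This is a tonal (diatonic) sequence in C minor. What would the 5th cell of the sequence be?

D4 F4 D4 Bb3

Unit = 4 notes; the statements start on G3, Ab3, Bb3, moving up a 2nd each time.
Continuing the starts: C4 → D4.
So cell 5 is D4 F4 D4 Bb3.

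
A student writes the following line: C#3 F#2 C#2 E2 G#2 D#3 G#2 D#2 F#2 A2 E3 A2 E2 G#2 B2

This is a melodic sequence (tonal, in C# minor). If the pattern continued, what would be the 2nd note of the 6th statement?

The unit is 5 notes. Position-2 pitches of the 3 shown cells: F#2, G#2, A2.
Extending up a 2nd: B2 → C#3 → D#3.

D#3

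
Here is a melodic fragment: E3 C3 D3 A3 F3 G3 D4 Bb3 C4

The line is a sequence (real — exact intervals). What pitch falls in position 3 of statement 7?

Grouping in 3s, the 3rd note of each cell is D3, G3, C4.
Each moves up a 4th. Continuing: F4 → Bb4 → Eb5 → Ab5.

Ab5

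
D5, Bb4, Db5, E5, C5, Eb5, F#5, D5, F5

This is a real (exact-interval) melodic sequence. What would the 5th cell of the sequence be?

With a 3-note motive the entries are D5, E5, F#5, each up a 2nd from the previous.
Carrying on: G#5 → A#5.
So cell 5 is A#5 F#5 A5.

A#5 F#5 A5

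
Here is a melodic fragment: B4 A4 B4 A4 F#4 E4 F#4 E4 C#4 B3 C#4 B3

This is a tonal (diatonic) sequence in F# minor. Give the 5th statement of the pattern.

Taking 4-note groups, the heads are B4, F#4, C#4: the pattern moves down a 4th.
Continuing the starts: G#3 → D3.
From D3 the diatonic shape gives D3 C#3 D3 C#3.

D3 C#3 D3 C#3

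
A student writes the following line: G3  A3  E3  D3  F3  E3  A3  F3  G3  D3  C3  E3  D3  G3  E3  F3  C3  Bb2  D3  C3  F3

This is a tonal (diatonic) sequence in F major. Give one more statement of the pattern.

D3 E3 Bb2 A2 C3 Bb2 E3

Taking 7-note groups, the heads are G3, F3, E3: the pattern moves down a 2nd.
From D3 the diatonic shape gives D3 E3 Bb2 A2 C3 Bb2 E3.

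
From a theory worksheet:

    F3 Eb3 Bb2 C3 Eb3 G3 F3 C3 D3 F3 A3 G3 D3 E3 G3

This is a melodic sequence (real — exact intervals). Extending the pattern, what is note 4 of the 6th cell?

A#3

The unit is 5 notes. Position-4 pitches of the 3 shown cells: C3, D3, E3.
Extending up a 2nd: F#3 → G#3 → A#3.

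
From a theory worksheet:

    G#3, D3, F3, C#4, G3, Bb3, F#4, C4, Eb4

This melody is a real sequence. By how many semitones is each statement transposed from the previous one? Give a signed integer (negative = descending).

The 3-note cells begin on G#3, C#4, F#4 — each up a 4th from the last.
G#3→C#4 is 61 − 56 = 5 semitones.

5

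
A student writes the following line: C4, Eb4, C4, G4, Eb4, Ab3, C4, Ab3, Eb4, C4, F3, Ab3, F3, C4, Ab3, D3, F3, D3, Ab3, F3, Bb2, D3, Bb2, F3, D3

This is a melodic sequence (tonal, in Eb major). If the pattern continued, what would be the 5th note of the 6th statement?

The unit is 5 notes. Position-5 pitches of the 5 shown cells: Eb4, C4, Ab3, F3, D3.
One more down a 3rd gives Bb2.

Bb2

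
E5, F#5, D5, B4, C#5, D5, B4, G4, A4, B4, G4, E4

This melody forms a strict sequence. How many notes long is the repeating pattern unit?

Try groups of 4 (3 cells in 12 notes):
E5 F#5 D5 B4 | C#5 D5 B4 G4 | A4 B4 G4 E4
Every group is a transposition down a 3rd of the one before; no shorter unit works.

4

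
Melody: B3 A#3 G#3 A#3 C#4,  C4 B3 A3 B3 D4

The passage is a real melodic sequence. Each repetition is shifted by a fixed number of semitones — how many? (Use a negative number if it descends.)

1

Unit = 5 notes; the statements start on B3, C4, moving up a 2nd each time.
Counting half-steps from B3 to C4: 1.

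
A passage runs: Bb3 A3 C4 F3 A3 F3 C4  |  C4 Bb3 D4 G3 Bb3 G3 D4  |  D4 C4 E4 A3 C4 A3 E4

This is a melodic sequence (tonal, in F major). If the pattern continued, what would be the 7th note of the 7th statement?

Bb4

The unit is 7 notes. Position-7 pitches of the 3 shown cells: C4, D4, E4.
Extending up a 2nd: F4 → G4 → A4 → Bb4.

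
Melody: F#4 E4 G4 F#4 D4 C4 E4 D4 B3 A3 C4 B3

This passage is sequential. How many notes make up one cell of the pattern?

Try groups of 4 (3 cells in 12 notes):
F#4 E4 G4 F#4 | D4 C4 E4 D4 | B3 A3 C4 B3
That's a consistent down a 3rd shift per cell, and no other grouping gives one.

4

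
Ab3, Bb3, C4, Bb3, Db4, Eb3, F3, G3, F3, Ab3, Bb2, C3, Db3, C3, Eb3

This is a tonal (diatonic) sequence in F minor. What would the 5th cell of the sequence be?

Taking 5-note groups, the heads are Ab3, Eb3, Bb2: the pattern moves down a 4th.
Extending down a 4th: F2 → C2.
So cell 5 is C2 Db2 Eb2 Db2 F2.

C2 Db2 Eb2 Db2 F2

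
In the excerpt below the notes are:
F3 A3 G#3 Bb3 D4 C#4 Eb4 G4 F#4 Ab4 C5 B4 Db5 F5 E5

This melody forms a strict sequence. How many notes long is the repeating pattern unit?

3

There are 15 notes; a 3-note unit gives 5 cells:
F3 A3 G#3 | Bb3 D4 C#4 | Eb4 G4 F#4 | Ab4 C5 B4 | Db5 F5 E5
That's a consistent up a 4th shift per cell, and no other grouping gives one.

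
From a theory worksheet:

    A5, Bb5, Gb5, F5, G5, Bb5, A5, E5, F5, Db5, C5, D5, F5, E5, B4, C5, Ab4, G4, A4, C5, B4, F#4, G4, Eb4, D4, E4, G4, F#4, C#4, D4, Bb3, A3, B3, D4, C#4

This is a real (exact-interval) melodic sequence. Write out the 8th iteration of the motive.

A#2 B2 G2 F#2 G#2 B2 A#2

Taking 7-note groups, the heads are A5, E5, B4, F#4, C#4: the pattern moves down a 4th.
Continuing the starts: G#3 → D#3 → A#2.
Statement 8 starts on A#2 and keeps the same exact contour: A#2 B2 G2 F#2 G#2 B2 A#2.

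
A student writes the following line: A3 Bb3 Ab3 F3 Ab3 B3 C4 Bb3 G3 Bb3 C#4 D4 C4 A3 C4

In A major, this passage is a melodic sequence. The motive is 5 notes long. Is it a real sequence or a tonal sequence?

Each cell has the same semitone pattern (1, -2, -3, 3) — intervals are preserved exactly.
And Bb3 lies outside A major, so the sequence is real rather than tonal.

real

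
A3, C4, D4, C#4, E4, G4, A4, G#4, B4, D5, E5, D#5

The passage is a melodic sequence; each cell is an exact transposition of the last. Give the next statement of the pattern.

F#5 A5 B5 A#5

Unit = 4 notes; the statements start on A3, E4, B4, moving up a 5th each time.
From F#5 the exact shape gives F#5 A5 B5 A#5.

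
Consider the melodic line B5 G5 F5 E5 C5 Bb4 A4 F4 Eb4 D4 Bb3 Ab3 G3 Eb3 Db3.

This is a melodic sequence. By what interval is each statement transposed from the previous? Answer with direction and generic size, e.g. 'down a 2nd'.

down a 5th

The 3-note cells begin on B5, E5, A4, D4, G3 — each down a 5th from the last.
From B5 to E5: down a 5th.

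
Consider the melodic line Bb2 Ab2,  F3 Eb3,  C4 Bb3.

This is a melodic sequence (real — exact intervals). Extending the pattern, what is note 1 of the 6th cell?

A5

The unit is 2 notes. Position-1 pitches of the 3 shown cells: Bb2, F3, C4.
Each moves up a 5th. Continuing: G4 → D5 → A5.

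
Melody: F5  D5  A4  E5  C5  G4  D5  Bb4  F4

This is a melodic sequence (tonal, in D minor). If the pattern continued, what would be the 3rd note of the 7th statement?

Bb3

With 3-note cells, note 3 of each statement runs A4, G4, F4.
Carrying that down a 2nd forward: E4 → D4 → C4 → Bb3.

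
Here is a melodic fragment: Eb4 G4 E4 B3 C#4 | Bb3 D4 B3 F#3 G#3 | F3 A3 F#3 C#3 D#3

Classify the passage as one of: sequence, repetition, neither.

Each 5-note cell is the previous one transposed down a 4th.

sequence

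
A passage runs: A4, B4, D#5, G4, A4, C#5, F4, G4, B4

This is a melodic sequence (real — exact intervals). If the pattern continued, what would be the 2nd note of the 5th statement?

Eb4

The unit is 3 notes. Position-2 pitches of the 3 shown cells: B4, A4, G4.
Extending down a 2nd: F4 → Eb4.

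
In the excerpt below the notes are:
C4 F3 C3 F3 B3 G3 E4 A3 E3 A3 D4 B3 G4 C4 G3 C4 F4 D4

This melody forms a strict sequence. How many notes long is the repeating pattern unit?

6

18 notes total. Splitting into 3 groups of 6:
C4 F3 C3 F3 B3 G3 | E4 A3 E3 A3 D4 B3 | G4 C4 G3 C4 F4 D4
Each cell is the previous one up a 3rd — so the unit is 6 notes.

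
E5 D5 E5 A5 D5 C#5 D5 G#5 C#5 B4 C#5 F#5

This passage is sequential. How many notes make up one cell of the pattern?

12 notes total. Splitting into 3 groups of 4:
E5 D5 E5 A5 | D5 C#5 D5 G#5 | C#5 B4 C#5 F#5
Each cell is the previous one down a 2nd — so the unit is 4 notes.

4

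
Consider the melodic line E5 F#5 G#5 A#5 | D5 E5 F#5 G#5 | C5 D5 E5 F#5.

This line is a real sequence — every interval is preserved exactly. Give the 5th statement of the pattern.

Ab4 Bb4 C5 D5

With a 4-note motive the entries are E5, D5, C5, each down a 2nd from the previous.
Carrying on: Bb4 → Ab4.
Statement 5 starts on Ab4 and keeps the same exact contour: Ab4 Bb4 C5 D5.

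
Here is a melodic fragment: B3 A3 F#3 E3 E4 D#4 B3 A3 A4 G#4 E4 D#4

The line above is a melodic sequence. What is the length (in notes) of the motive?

4

There are 12 notes; a 4-note unit gives 3 cells:
B3 A3 F#3 E3 | E4 D#4 B3 A3 | A4 G#4 E4 D#4
Every group is a transposition up a 4th of the one before; no shorter unit works.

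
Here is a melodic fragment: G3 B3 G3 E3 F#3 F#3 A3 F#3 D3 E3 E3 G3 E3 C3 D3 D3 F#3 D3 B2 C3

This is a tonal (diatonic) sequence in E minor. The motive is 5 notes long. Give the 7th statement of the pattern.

The 5-note cells begin on G3, F#3, E3, D3 — each down a 2nd from the last.
Extending down a 2nd: C3 → B2 → A2.
Statement 7 starts on A2 and keeps the same diatonic contour: A2 C3 A2 F#2 G2.

A2 C3 A2 F#2 G2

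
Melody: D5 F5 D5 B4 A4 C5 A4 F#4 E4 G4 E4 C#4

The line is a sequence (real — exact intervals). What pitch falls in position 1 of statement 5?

F#3

With 4-note cells, note 1 of each statement runs D5, A4, E4.
Each moves down a 4th. Continuing: B3 → F#3.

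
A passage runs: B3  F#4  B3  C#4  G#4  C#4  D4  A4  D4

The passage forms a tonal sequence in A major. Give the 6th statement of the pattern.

With a 3-note motive the entries are B3, C#4, D4, each up a 2nd from the previous.
Carrying on: E4 → F#4 → G#4.
So cell 6 is G#4 D5 G#4.

G#4 D5 G#4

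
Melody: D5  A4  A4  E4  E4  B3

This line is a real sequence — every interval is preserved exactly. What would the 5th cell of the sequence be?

The 2-note cells begin on D5, A4, E4 — each down a 4th from the last.
Extending down a 4th: B3 → F#3.
Statement 5 starts on F#3 and keeps the same exact contour: F#3 C#3.

F#3 C#3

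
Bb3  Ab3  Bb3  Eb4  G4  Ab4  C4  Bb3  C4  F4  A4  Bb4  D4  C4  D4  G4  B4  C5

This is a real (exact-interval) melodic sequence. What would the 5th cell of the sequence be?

F#4 E4 F#4 B4 D#5 E5

The 6-note cells begin on Bb3, C4, D4 — each up a 2nd from the last.
Carrying on: E4 → F#4.
So cell 5 is F#4 E4 F#4 B4 D#5 E5.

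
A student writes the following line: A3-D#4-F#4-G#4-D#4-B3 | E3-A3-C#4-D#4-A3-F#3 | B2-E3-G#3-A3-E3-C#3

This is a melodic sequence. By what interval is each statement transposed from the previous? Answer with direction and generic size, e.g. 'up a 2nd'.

Taking 6-note groups, the heads are A3, E3, B2: the pattern moves down a 4th.
From A3 to E3: down a 4th.

down a 4th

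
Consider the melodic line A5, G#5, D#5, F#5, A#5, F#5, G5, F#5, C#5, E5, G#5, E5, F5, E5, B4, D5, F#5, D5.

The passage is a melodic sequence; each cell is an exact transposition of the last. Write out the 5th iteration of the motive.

Taking 6-note groups, the heads are A5, G5, F5: the pattern moves down a 2nd.
Carrying on: Eb5 → Db5.
From Db5 the exact shape gives Db5 C5 G4 Bb4 D5 Bb4.

Db5 C5 G4 Bb4 D5 Bb4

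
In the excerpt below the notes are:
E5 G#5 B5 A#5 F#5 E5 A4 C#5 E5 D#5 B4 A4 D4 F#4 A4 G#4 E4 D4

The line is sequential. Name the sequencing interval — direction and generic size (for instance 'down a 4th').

The 6-note cells begin on E5, A4, D4 — each down a 5th from the last.
From E5 to A4: down a 5th.

down a 5th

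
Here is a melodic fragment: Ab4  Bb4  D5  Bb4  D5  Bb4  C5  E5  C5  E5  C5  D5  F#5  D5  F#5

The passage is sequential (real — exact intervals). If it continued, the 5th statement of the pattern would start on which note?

E5

The 5-note cells begin on Ab4, Bb4, C5 — each up a 2nd from the last.
Extending the heads up a 2nd: D5 → E5.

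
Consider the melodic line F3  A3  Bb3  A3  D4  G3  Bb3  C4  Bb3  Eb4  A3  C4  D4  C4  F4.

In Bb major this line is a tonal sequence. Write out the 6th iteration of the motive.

D4 F4 G4 F4 Bb4

With a 5-note motive the entries are F3, G3, A3, each up a 2nd from the previous.
Continuing the starts: Bb3 → C4 → D4.
So cell 6 is D4 F4 G4 F4 Bb4.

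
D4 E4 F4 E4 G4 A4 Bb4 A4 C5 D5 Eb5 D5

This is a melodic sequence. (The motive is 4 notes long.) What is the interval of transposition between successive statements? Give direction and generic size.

Unit = 4 notes; the statements start on D4, G4, C5, moving up a 4th each time.
D4 to G4 is up a 4th.

up a 4th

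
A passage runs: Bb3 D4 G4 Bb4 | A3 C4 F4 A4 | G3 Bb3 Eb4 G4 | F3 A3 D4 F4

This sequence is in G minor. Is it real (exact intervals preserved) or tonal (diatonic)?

Every note is diatonic to G minor.
Cell 1 has +4 semitones from note 1 to 2, but cell 2 has +3 — the interval quality changes while the contour stays the same, which is the hallmark of a tonal sequence.

tonal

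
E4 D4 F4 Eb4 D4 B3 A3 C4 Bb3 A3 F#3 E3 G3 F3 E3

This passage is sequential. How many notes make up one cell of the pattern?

5

Try groups of 5 (3 cells in 15 notes):
E4 D4 F4 Eb4 D4 | B3 A3 C4 Bb3 A3 | F#3 E3 G3 F3 E3
That's a consistent down a 4th shift per cell, and no other grouping gives one.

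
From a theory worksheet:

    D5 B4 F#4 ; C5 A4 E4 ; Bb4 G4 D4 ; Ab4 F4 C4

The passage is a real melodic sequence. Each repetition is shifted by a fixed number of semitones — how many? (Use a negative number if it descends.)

With a 3-note motive the entries are D5, C5, Bb4, Ab4, each down a 2nd from the previous.
D5→C5 is 72 − 74 = -2 semitones.

-2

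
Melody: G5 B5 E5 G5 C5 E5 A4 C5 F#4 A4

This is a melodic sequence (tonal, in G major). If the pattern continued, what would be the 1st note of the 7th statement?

Grouping in 2s, the 1st note of each cell is G5, E5, C5, A4, F#4.
Extending down a 3rd: D4 → B3.

B3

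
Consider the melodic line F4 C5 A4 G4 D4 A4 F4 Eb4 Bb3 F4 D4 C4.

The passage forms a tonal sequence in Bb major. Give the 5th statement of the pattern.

Unit = 4 notes; the statements start on F4, D4, Bb3, moving down a 3rd each time.
Extending down a 3rd: G3 → Eb3.
Statement 5 starts on Eb3 and keeps the same diatonic contour: Eb3 Bb3 G3 F3.

Eb3 Bb3 G3 F3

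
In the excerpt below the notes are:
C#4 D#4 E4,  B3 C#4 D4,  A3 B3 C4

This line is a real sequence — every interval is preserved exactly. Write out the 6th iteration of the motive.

Eb3 F3 Gb3

With a 3-note motive the entries are C#4, B3, A3, each down a 2nd from the previous.
Continuing the starts: G3 → F3 → Eb3.
From Eb3 the exact shape gives Eb3 F3 Gb3.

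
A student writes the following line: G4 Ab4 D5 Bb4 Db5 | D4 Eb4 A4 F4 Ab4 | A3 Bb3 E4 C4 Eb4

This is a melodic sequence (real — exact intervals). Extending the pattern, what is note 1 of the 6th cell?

F#2

The unit is 5 notes. Position-1 pitches of the 3 shown cells: G4, D4, A3.
Extending down a 4th: E3 → B2 → F#2.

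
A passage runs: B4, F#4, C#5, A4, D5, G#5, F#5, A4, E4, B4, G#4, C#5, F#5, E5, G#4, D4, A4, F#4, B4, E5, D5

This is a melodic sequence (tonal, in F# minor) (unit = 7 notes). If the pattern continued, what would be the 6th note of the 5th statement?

Grouping in 7s, the 6th note of each cell is G#5, F#5, E5.
Carrying that down a 2nd forward: D5 → C#5.

C#5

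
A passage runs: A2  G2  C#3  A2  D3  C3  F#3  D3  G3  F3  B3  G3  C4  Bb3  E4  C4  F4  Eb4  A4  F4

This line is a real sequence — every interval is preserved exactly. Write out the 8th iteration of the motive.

With a 4-note motive the entries are A2, D3, G3, C4, F4, each up a 4th from the previous.
Extending up a 4th: Bb4 → Eb5 → Ab5.
Statement 8 starts on Ab5 and keeps the same exact contour: Ab5 Gb5 C6 Ab5.

Ab5 Gb5 C6 Ab5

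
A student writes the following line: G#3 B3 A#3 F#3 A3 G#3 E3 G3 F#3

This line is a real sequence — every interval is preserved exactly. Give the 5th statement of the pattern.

With a 3-note motive the entries are G#3, F#3, E3, each down a 2nd from the previous.
Extending down a 2nd: D3 → C3.
From C3 the exact shape gives C3 Eb3 D3.

C3 Eb3 D3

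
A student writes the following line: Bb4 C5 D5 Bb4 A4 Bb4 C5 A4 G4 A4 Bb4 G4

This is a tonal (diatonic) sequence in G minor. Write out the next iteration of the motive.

With a 4-note motive the entries are Bb4, A4, G4, each down a 2nd from the previous.
So cell 4 is F4 G4 A4 F4.

F4 G4 A4 F4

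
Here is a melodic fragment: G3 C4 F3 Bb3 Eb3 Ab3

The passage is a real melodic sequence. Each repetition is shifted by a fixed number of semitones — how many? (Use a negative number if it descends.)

Taking 2-note groups, the heads are G3, F3, Eb3: the pattern moves down a 2nd.
Counting half-steps from G3 to F3: -2.

-2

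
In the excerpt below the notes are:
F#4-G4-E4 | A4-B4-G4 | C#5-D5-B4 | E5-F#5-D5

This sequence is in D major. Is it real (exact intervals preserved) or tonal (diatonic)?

Every note is diatonic to D major.
Cell 1 has +1 semitones from note 1 to 2, but cell 2 has +2 — the interval quality changes while the contour stays the same, which is the hallmark of a tonal sequence.

tonal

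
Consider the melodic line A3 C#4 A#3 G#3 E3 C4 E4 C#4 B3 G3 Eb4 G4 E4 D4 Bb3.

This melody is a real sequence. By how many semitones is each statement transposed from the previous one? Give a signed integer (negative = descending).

Unit = 5 notes; the statements start on A3, C4, Eb4, moving up a 3rd each time.
Counting half-steps from A3 to C4: 3.

3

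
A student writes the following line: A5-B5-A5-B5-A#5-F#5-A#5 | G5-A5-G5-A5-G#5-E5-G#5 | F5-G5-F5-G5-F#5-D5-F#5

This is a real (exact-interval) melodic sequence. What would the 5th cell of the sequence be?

With a 7-note motive the entries are A5, G5, F5, each down a 2nd from the previous.
Carrying on: Eb5 → Db5.
Statement 5 starts on Db5 and keeps the same exact contour: Db5 Eb5 Db5 Eb5 D5 Bb4 D5.

Db5 Eb5 Db5 Eb5 D5 Bb4 D5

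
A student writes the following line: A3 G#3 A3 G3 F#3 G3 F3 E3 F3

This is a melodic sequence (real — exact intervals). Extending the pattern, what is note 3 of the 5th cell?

Db3

The unit is 3 notes. Position-3 pitches of the 3 shown cells: A3, G3, F3.
Carrying that down a 2nd forward: Eb3 → Db3.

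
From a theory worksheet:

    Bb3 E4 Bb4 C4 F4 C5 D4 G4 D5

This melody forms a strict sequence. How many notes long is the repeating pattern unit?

Try groups of 3 (3 cells in 9 notes):
Bb3 E4 Bb4 | C4 F4 C5 | D4 G4 D5
Each cell is the previous one up a 2nd — so the unit is 3 notes.

3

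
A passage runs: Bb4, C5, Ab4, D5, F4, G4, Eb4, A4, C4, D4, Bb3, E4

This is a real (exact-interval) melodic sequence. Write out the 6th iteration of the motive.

A2 B2 G2 C#3

With a 4-note motive the entries are Bb4, F4, C4, each down a 4th from the previous.
Extending down a 4th: G3 → D3 → A2.
So cell 6 is A2 B2 G2 C#3.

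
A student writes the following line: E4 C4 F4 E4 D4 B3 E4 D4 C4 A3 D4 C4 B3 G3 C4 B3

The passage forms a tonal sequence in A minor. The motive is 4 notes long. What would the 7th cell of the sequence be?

With a 4-note motive the entries are E4, D4, C4, B3, each down a 2nd from the previous.
Continuing the starts: A3 → G3 → F3.
So cell 7 is F3 D3 G3 F3.

F3 D3 G3 F3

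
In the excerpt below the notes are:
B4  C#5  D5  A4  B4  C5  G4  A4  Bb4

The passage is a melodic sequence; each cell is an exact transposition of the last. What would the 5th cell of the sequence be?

Taking 3-note groups, the heads are B4, A4, G4: the pattern moves down a 2nd.
Continuing the starts: F4 → Eb4.
So cell 5 is Eb4 F4 Gb4.

Eb4 F4 Gb4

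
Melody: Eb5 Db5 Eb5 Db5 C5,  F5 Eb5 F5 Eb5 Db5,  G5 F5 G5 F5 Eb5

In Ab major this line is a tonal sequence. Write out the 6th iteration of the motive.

Unit = 5 notes; the statements start on Eb5, F5, G5, moving up a 2nd each time.
Carrying on: Ab5 → Bb5 → C6.
Statement 6 starts on C6 and keeps the same diatonic contour: C6 Bb5 C6 Bb5 Ab5.

C6 Bb5 C6 Bb5 Ab5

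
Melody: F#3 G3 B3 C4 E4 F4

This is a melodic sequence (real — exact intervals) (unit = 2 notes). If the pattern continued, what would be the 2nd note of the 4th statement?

Bb4

Grouping in 2s, the 2nd note of each cell is G3, C4, F4.
From F4, up a 4th gives Bb4.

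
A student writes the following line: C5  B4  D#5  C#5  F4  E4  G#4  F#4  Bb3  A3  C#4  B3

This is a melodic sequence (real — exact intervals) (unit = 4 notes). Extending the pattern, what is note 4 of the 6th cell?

D2

With 4-note cells, note 4 of each statement runs C#5, F#4, B3.
Extending down a 5th: E3 → A2 → D2.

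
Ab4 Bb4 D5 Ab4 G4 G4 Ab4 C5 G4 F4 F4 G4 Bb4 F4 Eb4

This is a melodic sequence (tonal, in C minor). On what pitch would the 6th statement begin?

C4

With a 5-note motive the entries are Ab4, G4, F4, each down a 2nd from the previous.
Extending the heads down a 2nd: Eb4 → D4 → C4.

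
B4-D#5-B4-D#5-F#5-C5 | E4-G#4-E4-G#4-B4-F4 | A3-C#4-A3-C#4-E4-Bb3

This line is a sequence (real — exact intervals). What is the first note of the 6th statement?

C2

The 6-note cells begin on B4, E4, A3 — each down a 5th from the last.
Extending the heads down a 5th: D3 → G2 → C2.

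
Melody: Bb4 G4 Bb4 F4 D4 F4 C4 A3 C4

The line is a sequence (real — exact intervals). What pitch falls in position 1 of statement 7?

E2

With 3-note cells, note 1 of each statement runs Bb4, F4, C4.
Carrying that down a 4th forward: G3 → D3 → A2 → E2.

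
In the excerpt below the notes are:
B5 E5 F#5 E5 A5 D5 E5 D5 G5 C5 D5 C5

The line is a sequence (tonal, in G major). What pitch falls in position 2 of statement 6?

With 4-note cells, note 2 of each statement runs E5, D5, C5.
Each moves down a 2nd. Continuing: B4 → A4 → G4.

G4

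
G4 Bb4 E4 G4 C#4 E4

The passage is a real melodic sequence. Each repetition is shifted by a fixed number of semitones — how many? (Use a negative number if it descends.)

Unit = 2 notes; the statements start on G4, E4, C#4, moving down a 3rd each time.
G4→E4 is 64 − 67 = -3 semitones.

-3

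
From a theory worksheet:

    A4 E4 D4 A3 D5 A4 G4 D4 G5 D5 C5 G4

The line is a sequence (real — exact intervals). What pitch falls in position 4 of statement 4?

With 4-note cells, note 4 of each statement runs A3, D4, G4.
One more up a 4th gives C5.

C5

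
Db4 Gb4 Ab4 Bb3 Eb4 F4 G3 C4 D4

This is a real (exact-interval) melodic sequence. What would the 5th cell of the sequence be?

C#3 F#3 G#3

With a 3-note motive the entries are Db4, Bb3, G3, each down a 3rd from the previous.
Continuing the starts: E3 → C#3.
Statement 5 starts on C#3 and keeps the same exact contour: C#3 F#3 G#3.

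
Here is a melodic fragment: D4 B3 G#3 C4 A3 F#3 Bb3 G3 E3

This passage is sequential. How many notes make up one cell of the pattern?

There are 9 notes; a 3-note unit gives 3 cells:
D4 B3 G#3 | C4 A3 F#3 | Bb3 G3 E3
That's a consistent down a 2nd shift per cell, and no other grouping gives one.

3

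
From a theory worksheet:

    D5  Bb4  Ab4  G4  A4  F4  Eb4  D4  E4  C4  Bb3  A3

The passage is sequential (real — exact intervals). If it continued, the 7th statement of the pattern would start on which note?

G#2

Unit = 4 notes; the statements start on D5, A4, E4, moving down a 4th each time.
Continuing: B3 → F#3 → C#3 → G#2. Statement 7 starts on G#2.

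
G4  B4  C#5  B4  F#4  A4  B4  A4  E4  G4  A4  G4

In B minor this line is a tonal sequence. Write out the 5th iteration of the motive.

C#4 E4 F#4 E4

Taking 4-note groups, the heads are G4, F#4, E4: the pattern moves down a 2nd.
Extending down a 2nd: D4 → C#4.
From C#4 the diatonic shape gives C#4 E4 F#4 E4.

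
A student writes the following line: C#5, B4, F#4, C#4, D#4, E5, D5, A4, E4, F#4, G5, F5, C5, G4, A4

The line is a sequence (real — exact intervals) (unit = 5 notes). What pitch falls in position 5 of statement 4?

C5

Grouping in 5s, the 5th note of each cell is D#4, F#4, A4.
Each moves up a 3rd; the next is C5.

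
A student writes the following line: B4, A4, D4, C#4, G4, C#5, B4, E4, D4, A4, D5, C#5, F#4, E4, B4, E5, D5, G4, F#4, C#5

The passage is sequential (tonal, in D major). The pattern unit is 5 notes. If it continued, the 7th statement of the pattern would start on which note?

The 5-note cells begin on B4, C#5, D5, E5 — each up a 2nd from the last.
Continuing: F#5 → G5 → A5. Statement 7 starts on A5.

A5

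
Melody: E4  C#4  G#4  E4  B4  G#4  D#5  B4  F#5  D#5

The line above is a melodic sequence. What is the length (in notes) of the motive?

There are 10 notes; a 2-note unit gives 5 cells:
E4 C#4 | G#4 E4 | B4 G#4 | D#5 B4 | F#5 D#5
Each cell is the previous one up a 3rd — so the unit is 2 notes.

2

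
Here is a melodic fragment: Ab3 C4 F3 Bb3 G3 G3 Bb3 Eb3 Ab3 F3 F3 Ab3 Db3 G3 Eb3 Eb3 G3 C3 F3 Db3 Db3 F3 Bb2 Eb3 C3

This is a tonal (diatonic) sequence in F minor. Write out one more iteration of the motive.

C3 Eb3 Ab2 Db3 Bb2

With a 5-note motive the entries are Ab3, G3, F3, Eb3, Db3, each down a 2nd from the previous.
So cell 6 is C3 Eb3 Ab2 Db3 Bb2.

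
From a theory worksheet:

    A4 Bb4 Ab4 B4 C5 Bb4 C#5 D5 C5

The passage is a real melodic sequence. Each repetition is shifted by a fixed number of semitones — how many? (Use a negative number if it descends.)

2

The 3-note cells begin on A4, B4, C#5 — each up a 2nd from the last.
Counting half-steps from A4 to B4: 2.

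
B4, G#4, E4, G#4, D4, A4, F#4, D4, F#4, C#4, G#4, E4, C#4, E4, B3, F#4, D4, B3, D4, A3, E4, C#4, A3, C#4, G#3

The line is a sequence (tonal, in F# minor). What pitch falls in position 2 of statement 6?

With 5-note cells, note 2 of each statement runs G#4, F#4, E4, D4, C#4.
One more down a 2nd gives B3.

B3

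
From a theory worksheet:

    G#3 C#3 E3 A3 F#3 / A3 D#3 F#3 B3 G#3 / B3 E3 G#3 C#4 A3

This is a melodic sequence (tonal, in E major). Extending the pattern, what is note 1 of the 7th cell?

F#4

The unit is 5 notes. Position-1 pitches of the 3 shown cells: G#3, A3, B3.
Carrying that up a 2nd forward: C#4 → D#4 → E4 → F#4.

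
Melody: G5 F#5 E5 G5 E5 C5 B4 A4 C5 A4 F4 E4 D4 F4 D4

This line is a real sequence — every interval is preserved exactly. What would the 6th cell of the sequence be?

Ab2 G2 F2 Ab2 F2

The 5-note cells begin on G5, C5, F4 — each down a 5th from the last.
Carrying on: Bb3 → Eb3 → Ab2.
From Ab2 the exact shape gives Ab2 G2 F2 Ab2 F2.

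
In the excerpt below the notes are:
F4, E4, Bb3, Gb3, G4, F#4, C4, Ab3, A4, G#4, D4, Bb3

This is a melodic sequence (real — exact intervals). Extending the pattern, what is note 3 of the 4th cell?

With 4-note cells, note 3 of each statement runs Bb3, C4, D4.
One more up a 2nd gives E4.

E4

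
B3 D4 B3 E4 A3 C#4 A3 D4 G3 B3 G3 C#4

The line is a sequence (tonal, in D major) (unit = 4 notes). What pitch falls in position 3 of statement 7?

C#3

Grouping in 4s, the 3rd note of each cell is B3, A3, G3.
Carrying that down a 2nd forward: F#3 → E3 → D3 → C#3.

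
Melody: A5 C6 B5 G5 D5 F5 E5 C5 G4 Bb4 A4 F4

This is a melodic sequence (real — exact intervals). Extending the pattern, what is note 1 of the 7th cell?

The unit is 4 notes. Position-1 pitches of the 3 shown cells: A5, D5, G4.
Carrying that down a 5th forward: C4 → F3 → Bb2 → Eb2.

Eb2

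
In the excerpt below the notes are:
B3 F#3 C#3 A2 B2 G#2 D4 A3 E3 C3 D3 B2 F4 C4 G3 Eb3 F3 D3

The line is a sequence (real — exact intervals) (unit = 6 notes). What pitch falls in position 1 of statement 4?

Ab4

With 6-note cells, note 1 of each statement runs B3, D4, F4.
From F4, up a 3rd gives Ab4.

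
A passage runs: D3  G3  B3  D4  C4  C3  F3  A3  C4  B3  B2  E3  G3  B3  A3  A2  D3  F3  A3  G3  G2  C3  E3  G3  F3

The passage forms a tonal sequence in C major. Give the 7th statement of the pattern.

E2 A2 C3 E3 D3

Taking 5-note groups, the heads are D3, C3, B2, A2, G2: the pattern moves down a 2nd.
Carrying on: F2 → E2.
So cell 7 is E2 A2 C3 E3 D3.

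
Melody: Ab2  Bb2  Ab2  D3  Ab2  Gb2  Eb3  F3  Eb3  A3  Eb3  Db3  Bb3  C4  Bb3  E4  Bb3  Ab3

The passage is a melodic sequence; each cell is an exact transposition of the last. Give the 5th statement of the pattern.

C5 D5 C5 F#5 C5 Bb4

Unit = 6 notes; the statements start on Ab2, Eb3, Bb3, moving up a 5th each time.
Continuing the starts: F4 → C5.
From C5 the exact shape gives C5 D5 C5 F#5 C5 Bb4.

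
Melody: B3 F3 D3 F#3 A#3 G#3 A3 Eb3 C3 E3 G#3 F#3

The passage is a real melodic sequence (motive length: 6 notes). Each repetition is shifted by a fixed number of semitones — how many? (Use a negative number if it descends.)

-2

Taking 6-note groups, the heads are B3, A3: the pattern moves down a 2nd.
B3 to A3 spans -2 semitones.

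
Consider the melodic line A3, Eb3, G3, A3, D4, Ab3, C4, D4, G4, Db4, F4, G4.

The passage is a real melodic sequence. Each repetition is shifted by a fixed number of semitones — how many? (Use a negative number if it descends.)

Taking 4-note groups, the heads are A3, D4, G4: the pattern moves up a 4th.
Counting half-steps from A3 to D4: 5.

5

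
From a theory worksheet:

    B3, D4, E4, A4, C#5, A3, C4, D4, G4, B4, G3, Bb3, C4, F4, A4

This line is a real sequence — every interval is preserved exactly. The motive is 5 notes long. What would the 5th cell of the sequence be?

Taking 5-note groups, the heads are B3, A3, G3: the pattern moves down a 2nd.
Extending down a 2nd: F3 → Eb3.
Statement 5 starts on Eb3 and keeps the same exact contour: Eb3 Gb3 Ab3 Db4 F4.

Eb3 Gb3 Ab3 Db4 F4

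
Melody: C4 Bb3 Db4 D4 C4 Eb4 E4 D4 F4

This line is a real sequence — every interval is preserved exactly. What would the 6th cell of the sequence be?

A#4 G#4 B4

With a 3-note motive the entries are C4, D4, E4, each up a 2nd from the previous.
Extending up a 2nd: F#4 → G#4 → A#4.
From A#4 the exact shape gives A#4 G#4 B4.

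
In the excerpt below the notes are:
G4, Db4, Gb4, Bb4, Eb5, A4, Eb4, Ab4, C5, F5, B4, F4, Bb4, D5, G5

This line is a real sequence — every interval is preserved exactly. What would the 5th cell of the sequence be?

The 5-note cells begin on G4, A4, B4 — each up a 2nd from the last.
Extending up a 2nd: C#5 → D#5.
So cell 5 is D#5 A4 D5 F#5 B5.

D#5 A4 D5 F#5 B5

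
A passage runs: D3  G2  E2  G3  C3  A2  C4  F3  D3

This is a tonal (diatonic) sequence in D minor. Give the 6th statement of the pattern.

E5 A4 F4

Unit = 3 notes; the statements start on D3, G3, C4, moving up a 4th each time.
Carrying on: F4 → Bb4 → E5.
So cell 6 is E5 A4 F4.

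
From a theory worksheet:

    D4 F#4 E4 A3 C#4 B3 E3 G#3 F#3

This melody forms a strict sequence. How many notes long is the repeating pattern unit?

3

Try groups of 3 (3 cells in 9 notes):
D4 F#4 E4 | A3 C#4 B3 | E3 G#3 F#3
Each cell is the previous one down a 4th — so the unit is 3 notes.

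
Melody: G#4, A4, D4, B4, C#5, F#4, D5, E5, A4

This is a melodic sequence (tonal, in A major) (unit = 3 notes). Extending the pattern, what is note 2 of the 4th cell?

G#5

Grouping in 3s, the 2nd note of each cell is A4, C#5, E5.
From E5, up a 3rd gives G#5.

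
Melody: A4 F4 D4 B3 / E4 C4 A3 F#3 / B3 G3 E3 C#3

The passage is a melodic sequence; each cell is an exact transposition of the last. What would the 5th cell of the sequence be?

C#3 A2 F#2 D#2

The 4-note cells begin on A4, E4, B3 — each down a 4th from the last.
Continuing the starts: F#3 → C#3.
From C#3 the exact shape gives C#3 A2 F#2 D#2.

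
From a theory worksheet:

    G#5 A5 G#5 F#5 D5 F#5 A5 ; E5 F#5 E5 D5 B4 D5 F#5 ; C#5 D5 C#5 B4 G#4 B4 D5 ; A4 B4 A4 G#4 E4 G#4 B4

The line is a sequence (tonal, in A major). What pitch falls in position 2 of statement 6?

E4

With 7-note cells, note 2 of each statement runs A5, F#5, D5, B4.
Extending down a 3rd: G#4 → E4.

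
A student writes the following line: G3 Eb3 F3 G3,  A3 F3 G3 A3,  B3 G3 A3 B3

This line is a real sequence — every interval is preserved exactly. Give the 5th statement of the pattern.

D#4 B3 C#4 D#4

With a 4-note motive the entries are G3, A3, B3, each up a 2nd from the previous.
Carrying on: C#4 → D#4.
From D#4 the exact shape gives D#4 B3 C#4 D#4.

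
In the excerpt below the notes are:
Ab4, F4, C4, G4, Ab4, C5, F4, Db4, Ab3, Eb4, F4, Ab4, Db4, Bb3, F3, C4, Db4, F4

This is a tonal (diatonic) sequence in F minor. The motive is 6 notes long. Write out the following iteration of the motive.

With a 6-note motive the entries are Ab4, F4, Db4, each down a 3rd from the previous.
So cell 4 is Bb3 G3 Db3 Ab3 Bb3 Db4.

Bb3 G3 Db3 Ab3 Bb3 Db4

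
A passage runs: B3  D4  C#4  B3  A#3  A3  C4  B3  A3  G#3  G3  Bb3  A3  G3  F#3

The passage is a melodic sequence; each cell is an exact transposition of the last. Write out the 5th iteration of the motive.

With a 5-note motive the entries are B3, A3, G3, each down a 2nd from the previous.
Continuing the starts: F3 → Eb3.
Statement 5 starts on Eb3 and keeps the same exact contour: Eb3 Gb3 F3 Eb3 D3.

Eb3 Gb3 F3 Eb3 D3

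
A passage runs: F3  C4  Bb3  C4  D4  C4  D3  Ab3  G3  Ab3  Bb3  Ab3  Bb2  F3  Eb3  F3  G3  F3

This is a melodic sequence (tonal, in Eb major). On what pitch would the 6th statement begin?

Taking 6-note groups, the heads are F3, D3, Bb2: the pattern moves down a 3rd.
Extending the heads down a 3rd: G2 → Eb2 → C2.

C2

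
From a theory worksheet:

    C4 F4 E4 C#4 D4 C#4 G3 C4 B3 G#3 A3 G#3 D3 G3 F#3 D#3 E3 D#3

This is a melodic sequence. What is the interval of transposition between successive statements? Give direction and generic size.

Taking 6-note groups, the heads are C4, G3, D3: the pattern moves down a 4th.
From C4 to G3: down a 4th.

down a 4th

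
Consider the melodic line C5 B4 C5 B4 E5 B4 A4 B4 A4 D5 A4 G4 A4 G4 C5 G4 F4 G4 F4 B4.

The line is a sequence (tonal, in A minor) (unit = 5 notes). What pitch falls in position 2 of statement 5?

E4

Grouping in 5s, the 2nd note of each cell is B4, A4, G4, F4.
One more down a 2nd gives E4.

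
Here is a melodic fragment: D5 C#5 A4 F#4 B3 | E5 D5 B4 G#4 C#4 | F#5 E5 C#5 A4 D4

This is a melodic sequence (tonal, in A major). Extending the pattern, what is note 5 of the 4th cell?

The unit is 5 notes. Position-5 pitches of the 3 shown cells: B3, C#4, D4.
From D4, up a 2nd gives E4.

E4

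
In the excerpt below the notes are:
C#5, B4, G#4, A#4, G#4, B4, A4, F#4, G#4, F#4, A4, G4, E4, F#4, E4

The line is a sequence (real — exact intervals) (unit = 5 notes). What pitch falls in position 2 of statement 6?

Grouping in 5s, the 2nd note of each cell is B4, A4, G4.
Extending down a 2nd: F4 → Eb4 → Db4.

Db4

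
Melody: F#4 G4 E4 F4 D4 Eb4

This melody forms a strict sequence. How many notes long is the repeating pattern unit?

2

Try groups of 2 (3 cells in 6 notes):
F#4 G4 | E4 F4 | D4 Eb4
Every group is a transposition down a 2nd of the one before; no shorter unit works.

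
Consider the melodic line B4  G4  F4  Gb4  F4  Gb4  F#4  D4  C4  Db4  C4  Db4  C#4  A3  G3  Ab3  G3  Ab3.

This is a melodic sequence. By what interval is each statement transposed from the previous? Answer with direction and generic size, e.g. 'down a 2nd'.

The 6-note cells begin on B4, F#4, C#4 — each down a 4th from the last.
From B4 to F#4: down a 4th.

down a 4th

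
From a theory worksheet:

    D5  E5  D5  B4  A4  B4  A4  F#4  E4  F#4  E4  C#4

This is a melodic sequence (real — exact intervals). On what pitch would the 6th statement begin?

Unit = 4 notes; the statements start on D5, A4, E4, moving down a 4th each time.
Continuing: B3 → F#3 → C#3. Statement 6 starts on C#3.

C#3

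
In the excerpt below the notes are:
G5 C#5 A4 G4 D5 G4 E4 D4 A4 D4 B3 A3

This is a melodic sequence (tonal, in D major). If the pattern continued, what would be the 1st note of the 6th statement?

With 4-note cells, note 1 of each statement runs G5, D5, A4.
Each moves down a 4th. Continuing: E4 → B3 → F#3.

F#3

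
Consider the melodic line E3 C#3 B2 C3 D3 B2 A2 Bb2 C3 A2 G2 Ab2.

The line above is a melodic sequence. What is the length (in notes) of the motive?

4

Try groups of 4 (3 cells in 12 notes):
E3 C#3 B2 C3 | D3 B2 A2 Bb2 | C3 A2 G2 Ab2
Each cell is the previous one down a 2nd — so the unit is 4 notes.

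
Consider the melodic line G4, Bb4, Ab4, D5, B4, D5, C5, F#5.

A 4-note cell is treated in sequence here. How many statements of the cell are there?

8 notes in groups of 4 gives 8/4 = 2 statements.
Starts: G4, B4 — each up a 3rd.

2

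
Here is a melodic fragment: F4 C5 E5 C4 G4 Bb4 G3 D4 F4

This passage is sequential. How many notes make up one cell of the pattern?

3

There are 9 notes; a 3-note unit gives 3 cells:
F4 C5 E5 | C4 G4 Bb4 | G3 D4 F4
Each cell is the previous one down a 4th — so the unit is 3 notes.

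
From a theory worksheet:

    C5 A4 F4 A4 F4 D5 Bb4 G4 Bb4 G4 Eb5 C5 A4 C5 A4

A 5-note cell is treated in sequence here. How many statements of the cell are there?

3

15 notes in groups of 5 gives 15/5 = 3 statements.
Starts: C5, D5, Eb5 — each up a 2nd.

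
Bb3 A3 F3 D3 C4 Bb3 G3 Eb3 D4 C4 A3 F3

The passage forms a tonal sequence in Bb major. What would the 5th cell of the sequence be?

Taking 4-note groups, the heads are Bb3, C4, D4: the pattern moves up a 2nd.
Carrying on: Eb4 → F4.
From F4 the diatonic shape gives F4 Eb4 C4 A3.

F4 Eb4 C4 A3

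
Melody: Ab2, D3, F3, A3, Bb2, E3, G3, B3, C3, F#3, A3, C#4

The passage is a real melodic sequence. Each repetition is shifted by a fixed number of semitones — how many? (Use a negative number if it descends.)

2

Unit = 4 notes; the statements start on Ab2, Bb2, C3, moving up a 2nd each time.
Ab2 to Bb2 spans +2 semitones.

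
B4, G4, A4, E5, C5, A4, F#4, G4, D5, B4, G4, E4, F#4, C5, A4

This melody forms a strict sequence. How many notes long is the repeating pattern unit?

5

Try groups of 5 (3 cells in 15 notes):
B4 G4 A4 E5 C5 | A4 F#4 G4 D5 B4 | G4 E4 F#4 C5 A4
Each cell is the previous one down a 2nd — so the unit is 5 notes.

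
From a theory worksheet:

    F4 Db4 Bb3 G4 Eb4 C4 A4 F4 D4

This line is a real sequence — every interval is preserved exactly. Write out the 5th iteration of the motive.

Unit = 3 notes; the statements start on F4, G4, A4, moving up a 2nd each time.
Extending up a 2nd: B4 → C#5.
From C#5 the exact shape gives C#5 A4 F#4.

C#5 A4 F#4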